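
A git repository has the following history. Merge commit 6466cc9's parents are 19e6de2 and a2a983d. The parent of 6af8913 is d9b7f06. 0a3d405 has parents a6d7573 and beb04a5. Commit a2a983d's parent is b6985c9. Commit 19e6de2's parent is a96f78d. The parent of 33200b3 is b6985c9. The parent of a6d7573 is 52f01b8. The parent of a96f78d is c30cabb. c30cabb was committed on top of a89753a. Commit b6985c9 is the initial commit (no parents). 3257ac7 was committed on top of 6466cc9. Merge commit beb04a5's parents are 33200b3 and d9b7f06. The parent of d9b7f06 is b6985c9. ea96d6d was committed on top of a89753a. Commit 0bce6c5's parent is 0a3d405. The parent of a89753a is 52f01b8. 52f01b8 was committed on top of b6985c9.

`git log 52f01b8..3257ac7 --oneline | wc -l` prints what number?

7

Reachable from 3257ac7: {19e6de2, 3257ac7, 52f01b8, 6466cc9, a2a983d, a89753a, a96f78d, b6985c9, c30cabb}.
Reachable from 52f01b8: {52f01b8, b6985c9}.
In 3257ac7's history but not 52f01b8's: {19e6de2, 3257ac7, 6466cc9, a2a983d, a89753a, a96f78d, c30cabb} — 7 commits.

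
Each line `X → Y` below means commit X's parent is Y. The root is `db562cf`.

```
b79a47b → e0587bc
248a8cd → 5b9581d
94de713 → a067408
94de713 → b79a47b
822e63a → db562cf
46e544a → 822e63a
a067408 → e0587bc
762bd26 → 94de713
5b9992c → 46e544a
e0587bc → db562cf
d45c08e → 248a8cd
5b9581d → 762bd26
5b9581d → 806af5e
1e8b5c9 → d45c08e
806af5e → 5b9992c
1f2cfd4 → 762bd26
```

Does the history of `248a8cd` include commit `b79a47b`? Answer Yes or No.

Ancestors of 248a8cd (commits reachable by following parents): {248a8cd, 46e544a, 5b9581d, 5b9992c, 762bd26, 806af5e, 822e63a, 94de713, a067408, b79a47b, db562cf, e0587bc}.
b79a47b is in that set, so it is an ancestor of 248a8cd.

Yes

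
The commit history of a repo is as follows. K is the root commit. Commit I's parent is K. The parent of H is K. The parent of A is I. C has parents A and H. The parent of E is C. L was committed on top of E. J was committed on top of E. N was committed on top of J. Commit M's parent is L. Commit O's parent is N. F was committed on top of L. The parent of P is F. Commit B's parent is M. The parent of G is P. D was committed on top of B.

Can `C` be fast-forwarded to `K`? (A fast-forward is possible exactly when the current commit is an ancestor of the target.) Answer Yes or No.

No

A fast-forward from C to K is possible iff C is an ancestor of K.
Ancestors of K: {K}.
C is not among them, so fast-forward is not possible.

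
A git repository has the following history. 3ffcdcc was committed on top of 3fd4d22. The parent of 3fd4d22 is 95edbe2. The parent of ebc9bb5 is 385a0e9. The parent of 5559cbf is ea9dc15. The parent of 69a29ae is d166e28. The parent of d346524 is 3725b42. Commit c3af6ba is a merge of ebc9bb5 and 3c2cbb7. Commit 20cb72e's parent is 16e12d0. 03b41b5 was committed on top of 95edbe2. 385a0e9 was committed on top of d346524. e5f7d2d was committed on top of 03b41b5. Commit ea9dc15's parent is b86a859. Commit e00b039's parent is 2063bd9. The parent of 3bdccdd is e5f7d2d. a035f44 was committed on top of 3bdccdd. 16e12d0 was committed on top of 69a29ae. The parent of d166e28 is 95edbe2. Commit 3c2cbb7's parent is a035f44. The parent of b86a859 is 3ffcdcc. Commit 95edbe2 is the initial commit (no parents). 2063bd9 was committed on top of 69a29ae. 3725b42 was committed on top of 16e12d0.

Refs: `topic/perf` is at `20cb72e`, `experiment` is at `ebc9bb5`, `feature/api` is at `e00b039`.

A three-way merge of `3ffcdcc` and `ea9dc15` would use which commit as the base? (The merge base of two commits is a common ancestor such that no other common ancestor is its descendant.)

3ffcdcc

Ancestors of 3ffcdcc: {3fd4d22, 3ffcdcc, 95edbe2}.
Ancestors of ea9dc15: {3fd4d22, 3ffcdcc, 95edbe2, b86a859, ea9dc15}.
Common ancestors: {3fd4d22, 3ffcdcc, 95edbe2}.
Among these, 3ffcdcc is not an ancestor of any other common ancestor — it is the merge base.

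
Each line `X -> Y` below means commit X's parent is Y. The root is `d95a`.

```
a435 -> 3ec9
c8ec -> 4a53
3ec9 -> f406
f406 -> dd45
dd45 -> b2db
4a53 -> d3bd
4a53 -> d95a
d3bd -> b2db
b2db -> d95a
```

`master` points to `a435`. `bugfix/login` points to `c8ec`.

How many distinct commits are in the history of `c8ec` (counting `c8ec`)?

Walking parent pointers from c8ec: reachable set = {4a53, b2db, c8ec, d3bd, d95a}.
That is 5 commits.

5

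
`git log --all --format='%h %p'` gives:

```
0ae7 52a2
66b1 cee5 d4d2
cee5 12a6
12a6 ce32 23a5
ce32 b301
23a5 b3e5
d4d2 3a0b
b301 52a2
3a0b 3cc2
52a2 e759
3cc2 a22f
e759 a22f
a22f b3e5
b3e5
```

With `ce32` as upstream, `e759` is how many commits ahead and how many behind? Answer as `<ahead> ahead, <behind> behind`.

0 ahead, 3 behind

Reachable from e759: {a22f, b3e5, e759}.
Reachable from ce32: {52a2, a22f, b301, b3e5, ce32, e759}.
Only in e759's history (ahead): {} — 0.
Only in ce32's history (behind): {52a2, b301, ce32} — 3.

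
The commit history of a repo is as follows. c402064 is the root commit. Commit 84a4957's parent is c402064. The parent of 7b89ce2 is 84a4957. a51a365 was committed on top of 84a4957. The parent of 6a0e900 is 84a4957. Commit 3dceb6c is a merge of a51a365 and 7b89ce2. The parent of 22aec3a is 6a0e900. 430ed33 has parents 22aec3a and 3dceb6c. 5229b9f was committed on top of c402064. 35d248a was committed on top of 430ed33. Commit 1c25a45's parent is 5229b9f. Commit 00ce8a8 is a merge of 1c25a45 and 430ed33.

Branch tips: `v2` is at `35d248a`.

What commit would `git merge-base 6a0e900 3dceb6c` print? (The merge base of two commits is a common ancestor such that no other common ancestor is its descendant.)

Ancestors of 6a0e900: {6a0e900, 84a4957, c402064}.
Ancestors of 3dceb6c: {3dceb6c, 7b89ce2, 84a4957, a51a365, c402064}.
Common ancestors: {84a4957, c402064}.
Among these, 84a4957 is not an ancestor of any other common ancestor — it is the merge base.

84a4957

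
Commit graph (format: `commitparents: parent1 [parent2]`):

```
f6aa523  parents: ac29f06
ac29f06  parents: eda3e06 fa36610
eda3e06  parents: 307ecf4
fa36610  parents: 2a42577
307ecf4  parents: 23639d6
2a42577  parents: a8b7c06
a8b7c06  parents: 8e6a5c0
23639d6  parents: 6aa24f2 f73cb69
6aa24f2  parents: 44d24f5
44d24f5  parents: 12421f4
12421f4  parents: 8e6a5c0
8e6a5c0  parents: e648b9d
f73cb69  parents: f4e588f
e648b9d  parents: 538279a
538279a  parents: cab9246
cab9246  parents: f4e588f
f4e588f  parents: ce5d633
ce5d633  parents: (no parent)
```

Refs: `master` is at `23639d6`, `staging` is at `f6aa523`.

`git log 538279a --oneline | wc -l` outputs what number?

Walking parent pointers from 538279a: reachable set = {538279a, cab9246, ce5d633, f4e588f}.
That is 4 commits.

4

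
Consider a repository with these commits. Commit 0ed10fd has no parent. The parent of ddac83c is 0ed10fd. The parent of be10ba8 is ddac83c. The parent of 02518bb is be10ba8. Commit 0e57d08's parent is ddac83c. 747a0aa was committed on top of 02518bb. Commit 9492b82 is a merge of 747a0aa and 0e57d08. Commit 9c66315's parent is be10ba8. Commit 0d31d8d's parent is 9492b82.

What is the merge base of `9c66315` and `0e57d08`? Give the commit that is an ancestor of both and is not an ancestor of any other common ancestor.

Ancestors of 9c66315: {0ed10fd, 9c66315, be10ba8, ddac83c}.
Ancestors of 0e57d08: {0e57d08, 0ed10fd, ddac83c}.
Common ancestors: {0ed10fd, ddac83c}.
Among these, ddac83c is not an ancestor of any other common ancestor — it is the merge base.

ddac83c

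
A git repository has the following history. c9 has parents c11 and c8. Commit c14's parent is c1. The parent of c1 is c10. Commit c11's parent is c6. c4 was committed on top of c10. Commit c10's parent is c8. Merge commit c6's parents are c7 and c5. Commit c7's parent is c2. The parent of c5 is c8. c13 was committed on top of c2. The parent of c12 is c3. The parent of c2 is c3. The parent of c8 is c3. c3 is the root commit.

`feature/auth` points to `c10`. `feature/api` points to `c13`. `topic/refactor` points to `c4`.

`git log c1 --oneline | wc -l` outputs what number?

Walking parent pointers from c1: reachable set = {c1, c10, c3, c8}.
That is 4 commits.

4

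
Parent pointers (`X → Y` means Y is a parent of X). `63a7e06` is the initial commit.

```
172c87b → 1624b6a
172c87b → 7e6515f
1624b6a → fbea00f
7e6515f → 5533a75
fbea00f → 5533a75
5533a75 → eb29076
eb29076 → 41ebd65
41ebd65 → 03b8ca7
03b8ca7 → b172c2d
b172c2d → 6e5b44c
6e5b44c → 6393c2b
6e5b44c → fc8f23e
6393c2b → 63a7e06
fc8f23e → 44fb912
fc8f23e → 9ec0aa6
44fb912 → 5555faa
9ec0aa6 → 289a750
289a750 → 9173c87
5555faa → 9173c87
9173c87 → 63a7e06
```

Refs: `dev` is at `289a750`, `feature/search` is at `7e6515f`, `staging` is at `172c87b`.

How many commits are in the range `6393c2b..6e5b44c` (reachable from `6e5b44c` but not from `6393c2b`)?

7

Reachable from 6e5b44c: {289a750, 44fb912, 5555faa, 6393c2b, 63a7e06, 6e5b44c, 9173c87, 9ec0aa6, fc8f23e}.
Reachable from 6393c2b: {6393c2b, 63a7e06}.
In 6e5b44c's history but not 6393c2b's: {289a750, 44fb912, 5555faa, 6e5b44c, 9173c87, 9ec0aa6, fc8f23e} — 7 commits.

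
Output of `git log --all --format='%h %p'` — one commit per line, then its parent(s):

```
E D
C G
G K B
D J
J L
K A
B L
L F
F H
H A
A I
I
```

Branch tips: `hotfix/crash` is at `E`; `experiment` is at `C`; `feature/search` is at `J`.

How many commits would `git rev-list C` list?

Walking parent pointers from C: reachable set = {A, B, C, F, G, H, I, K, L}.
That is 9 commits.

9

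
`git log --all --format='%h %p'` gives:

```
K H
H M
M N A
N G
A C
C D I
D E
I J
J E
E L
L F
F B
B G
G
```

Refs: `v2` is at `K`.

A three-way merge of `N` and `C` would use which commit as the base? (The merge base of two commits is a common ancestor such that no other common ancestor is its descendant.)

G

Ancestors of N: {G, N}.
Ancestors of C: {B, C, D, E, F, G, I, J, L}.
Common ancestors: {G}.
The only common ancestor is G, so it is the merge base.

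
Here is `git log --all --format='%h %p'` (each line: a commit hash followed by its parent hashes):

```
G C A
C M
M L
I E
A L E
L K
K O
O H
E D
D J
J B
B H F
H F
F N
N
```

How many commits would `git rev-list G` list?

Walking parent pointers from G: reachable set = {A, B, C, D, E, F, G, H, J, K, L, M, N, O}.
That is 14 commits.

14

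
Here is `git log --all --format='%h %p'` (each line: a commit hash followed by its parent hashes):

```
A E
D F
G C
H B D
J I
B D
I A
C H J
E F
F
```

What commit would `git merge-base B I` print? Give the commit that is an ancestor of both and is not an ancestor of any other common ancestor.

F

Ancestors of B: {B, D, F}.
Ancestors of I: {A, E, F, I}.
Common ancestors: {F}.
The only common ancestor is F, so it is the merge base.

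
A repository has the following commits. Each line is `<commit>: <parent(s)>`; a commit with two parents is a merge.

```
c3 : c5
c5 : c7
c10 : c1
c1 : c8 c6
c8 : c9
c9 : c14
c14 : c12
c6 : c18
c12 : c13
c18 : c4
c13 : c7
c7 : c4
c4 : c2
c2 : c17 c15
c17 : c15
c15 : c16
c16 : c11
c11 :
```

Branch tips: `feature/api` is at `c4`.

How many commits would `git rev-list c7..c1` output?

8

Reachable from c1: {c1, c11, c12, c13, c14, c15, c16, c17, c18, c2, c4, c6, c7, c8, c9}.
Reachable from c7: {c11, c15, c16, c17, c2, c4, c7}.
In c1's history but not c7's: {c1, c12, c13, c14, c18, c6, c8, c9} — 8 commits.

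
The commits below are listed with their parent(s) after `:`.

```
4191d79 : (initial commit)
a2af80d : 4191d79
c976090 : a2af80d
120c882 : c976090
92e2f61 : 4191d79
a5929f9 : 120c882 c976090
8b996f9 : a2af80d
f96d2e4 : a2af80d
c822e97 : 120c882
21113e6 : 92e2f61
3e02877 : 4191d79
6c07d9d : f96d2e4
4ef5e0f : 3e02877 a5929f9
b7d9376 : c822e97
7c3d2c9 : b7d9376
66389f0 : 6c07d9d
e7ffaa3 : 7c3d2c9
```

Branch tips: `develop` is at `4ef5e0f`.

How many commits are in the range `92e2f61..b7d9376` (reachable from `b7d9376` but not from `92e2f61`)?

Reachable from b7d9376: {120c882, 4191d79, a2af80d, b7d9376, c822e97, c976090}.
Reachable from 92e2f61: {4191d79, 92e2f61}.
In b7d9376's history but not 92e2f61's: {120c882, a2af80d, b7d9376, c822e97, c976090} — 5 commits.

5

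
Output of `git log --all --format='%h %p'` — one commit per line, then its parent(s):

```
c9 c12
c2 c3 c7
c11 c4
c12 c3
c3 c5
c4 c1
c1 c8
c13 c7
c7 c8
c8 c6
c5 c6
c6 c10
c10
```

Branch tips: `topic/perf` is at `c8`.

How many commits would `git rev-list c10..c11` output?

5

Reachable from c11: {c1, c10, c11, c4, c6, c8}.
Reachable from c10: {c10}.
In c11's history but not c10's: {c1, c11, c4, c6, c8} — 5 commits.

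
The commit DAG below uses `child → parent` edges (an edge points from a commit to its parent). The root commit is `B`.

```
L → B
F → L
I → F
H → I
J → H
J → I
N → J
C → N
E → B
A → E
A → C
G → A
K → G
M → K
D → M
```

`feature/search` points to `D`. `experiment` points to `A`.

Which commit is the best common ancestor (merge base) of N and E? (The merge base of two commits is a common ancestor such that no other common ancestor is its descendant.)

B

Ancestors of N: {B, F, H, I, J, L, N}.
Ancestors of E: {B, E}.
Common ancestors: {B}.
The only common ancestor is B, so it is the merge base.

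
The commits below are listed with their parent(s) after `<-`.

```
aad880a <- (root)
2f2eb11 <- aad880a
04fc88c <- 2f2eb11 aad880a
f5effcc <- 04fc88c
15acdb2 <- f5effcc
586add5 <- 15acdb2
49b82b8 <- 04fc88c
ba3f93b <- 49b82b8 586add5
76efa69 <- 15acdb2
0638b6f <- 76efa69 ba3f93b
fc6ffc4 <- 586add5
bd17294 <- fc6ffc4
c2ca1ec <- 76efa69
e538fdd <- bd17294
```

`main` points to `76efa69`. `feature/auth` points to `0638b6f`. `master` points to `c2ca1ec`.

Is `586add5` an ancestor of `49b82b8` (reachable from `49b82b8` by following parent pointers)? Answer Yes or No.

No

Ancestors of 49b82b8: {04fc88c, 2f2eb11, 49b82b8, aad880a}.
586add5 is not in that set, so it is not an ancestor of 49b82b8.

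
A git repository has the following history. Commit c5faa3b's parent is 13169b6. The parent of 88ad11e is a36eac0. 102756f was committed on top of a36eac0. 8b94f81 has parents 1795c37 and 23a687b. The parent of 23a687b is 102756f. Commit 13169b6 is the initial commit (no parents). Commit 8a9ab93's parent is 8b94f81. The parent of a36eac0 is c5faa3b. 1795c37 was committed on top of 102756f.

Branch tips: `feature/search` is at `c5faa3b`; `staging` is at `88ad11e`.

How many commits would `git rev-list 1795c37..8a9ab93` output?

Reachable from 8a9ab93: {102756f, 13169b6, 1795c37, 23a687b, 8a9ab93, 8b94f81, a36eac0, c5faa3b}.
Reachable from 1795c37: {102756f, 13169b6, 1795c37, a36eac0, c5faa3b}.
In 8a9ab93's history but not 1795c37's: {23a687b, 8a9ab93, 8b94f81} — 3 commits.

3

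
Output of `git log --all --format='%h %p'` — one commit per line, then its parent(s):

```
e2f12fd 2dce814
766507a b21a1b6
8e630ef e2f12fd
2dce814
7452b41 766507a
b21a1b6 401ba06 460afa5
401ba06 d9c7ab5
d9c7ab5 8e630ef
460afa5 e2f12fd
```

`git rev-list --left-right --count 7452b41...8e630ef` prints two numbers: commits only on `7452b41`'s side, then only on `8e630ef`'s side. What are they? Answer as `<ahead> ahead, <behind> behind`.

6 ahead, 0 behind

Reachable from 7452b41: {2dce814, 401ba06, 460afa5, 7452b41, 766507a, 8e630ef, b21a1b6, d9c7ab5, e2f12fd}.
Reachable from 8e630ef: {2dce814, 8e630ef, e2f12fd}.
Only in 7452b41's history (ahead): {401ba06, 460afa5, 7452b41, 766507a, b21a1b6, d9c7ab5} — 6.
Only in 8e630ef's history (behind): {} — 0.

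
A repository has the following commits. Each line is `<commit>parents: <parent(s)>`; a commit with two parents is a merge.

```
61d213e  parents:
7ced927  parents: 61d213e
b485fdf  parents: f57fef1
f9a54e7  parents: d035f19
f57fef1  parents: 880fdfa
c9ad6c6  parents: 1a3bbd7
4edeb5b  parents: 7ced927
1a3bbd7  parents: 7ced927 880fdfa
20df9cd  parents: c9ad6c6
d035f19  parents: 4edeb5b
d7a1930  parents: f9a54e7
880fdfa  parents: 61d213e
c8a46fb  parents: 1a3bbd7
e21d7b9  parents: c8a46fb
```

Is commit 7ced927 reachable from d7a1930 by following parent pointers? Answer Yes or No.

Yes

Ancestors of d7a1930 (commits reachable by following parents): {4edeb5b, 61d213e, 7ced927, d035f19, d7a1930, f9a54e7}.
7ced927 is in that set, so it is an ancestor of d7a1930.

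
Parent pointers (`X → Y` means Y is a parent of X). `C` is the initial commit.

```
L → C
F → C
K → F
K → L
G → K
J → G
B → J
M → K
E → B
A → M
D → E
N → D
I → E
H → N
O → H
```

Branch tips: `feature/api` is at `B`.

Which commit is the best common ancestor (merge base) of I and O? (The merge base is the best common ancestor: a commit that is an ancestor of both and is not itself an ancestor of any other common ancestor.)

E

Ancestors of I: {B, C, E, F, G, I, J, K, L}.
Ancestors of O: {B, C, D, E, F, G, H, J, K, L, N, O}.
Common ancestors: {B, C, E, F, G, J, K, L}.
Among these, E is not an ancestor of any other common ancestor — it is the merge base.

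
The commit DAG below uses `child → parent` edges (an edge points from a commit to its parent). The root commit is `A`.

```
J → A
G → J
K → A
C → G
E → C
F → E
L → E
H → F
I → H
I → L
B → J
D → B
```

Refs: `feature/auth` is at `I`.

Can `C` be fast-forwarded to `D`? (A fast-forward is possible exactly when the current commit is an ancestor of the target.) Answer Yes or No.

No

A fast-forward from C to D is possible iff C is an ancestor of D.
Ancestors of D: {A, B, D, J}.
C is not among them, so fast-forward is not possible.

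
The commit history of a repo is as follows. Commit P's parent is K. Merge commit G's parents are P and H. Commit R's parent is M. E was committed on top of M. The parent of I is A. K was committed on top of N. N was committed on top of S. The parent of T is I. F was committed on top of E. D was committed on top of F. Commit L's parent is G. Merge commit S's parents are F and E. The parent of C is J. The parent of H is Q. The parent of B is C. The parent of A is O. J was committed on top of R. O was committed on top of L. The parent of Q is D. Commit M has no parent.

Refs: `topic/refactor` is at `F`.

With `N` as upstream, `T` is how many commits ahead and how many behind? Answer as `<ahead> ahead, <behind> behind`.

Reachable from T: {A, D, E, F, G, H, I, K, L, M, N, O, P, Q, S, T}.
Reachable from N: {E, F, M, N, S}.
Only in T's history (ahead): {A, D, G, H, I, K, L, O, P, Q, T} — 11.
Only in N's history (behind): {} — 0.

11 ahead, 0 behind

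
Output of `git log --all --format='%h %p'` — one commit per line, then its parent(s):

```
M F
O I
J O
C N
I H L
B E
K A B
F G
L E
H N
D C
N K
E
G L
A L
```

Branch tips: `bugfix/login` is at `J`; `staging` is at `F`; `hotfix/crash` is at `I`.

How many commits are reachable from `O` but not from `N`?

3

Reachable from O: {A, B, E, H, I, K, L, N, O}.
Reachable from N: {A, B, E, K, L, N}.
In O's history but not N's: {H, I, O} — 3 commits.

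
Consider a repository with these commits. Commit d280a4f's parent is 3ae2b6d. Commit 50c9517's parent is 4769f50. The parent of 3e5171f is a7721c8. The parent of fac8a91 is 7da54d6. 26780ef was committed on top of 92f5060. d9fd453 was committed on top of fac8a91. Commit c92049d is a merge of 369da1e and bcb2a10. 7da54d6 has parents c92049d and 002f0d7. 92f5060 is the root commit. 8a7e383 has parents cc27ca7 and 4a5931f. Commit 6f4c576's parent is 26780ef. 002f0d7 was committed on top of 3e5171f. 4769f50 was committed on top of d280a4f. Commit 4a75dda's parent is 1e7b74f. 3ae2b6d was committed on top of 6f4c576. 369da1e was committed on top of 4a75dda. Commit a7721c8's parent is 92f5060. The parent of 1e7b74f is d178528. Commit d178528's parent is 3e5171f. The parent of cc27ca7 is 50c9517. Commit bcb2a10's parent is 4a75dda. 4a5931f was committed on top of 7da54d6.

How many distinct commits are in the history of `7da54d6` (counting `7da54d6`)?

11

Walking parent pointers from 7da54d6: reachable set = {002f0d7, 1e7b74f, 369da1e, 3e5171f, 4a75dda, 7da54d6, 92f5060, a7721c8, bcb2a10, c92049d, d178528}.
That is 11 commits.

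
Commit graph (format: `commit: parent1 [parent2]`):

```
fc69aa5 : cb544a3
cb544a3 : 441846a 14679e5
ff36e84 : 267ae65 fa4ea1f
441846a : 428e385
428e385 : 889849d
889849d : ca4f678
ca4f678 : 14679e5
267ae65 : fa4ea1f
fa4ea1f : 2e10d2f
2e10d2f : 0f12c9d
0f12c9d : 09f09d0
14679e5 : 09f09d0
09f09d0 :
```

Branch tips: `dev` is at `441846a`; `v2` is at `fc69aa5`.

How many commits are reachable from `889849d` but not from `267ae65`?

3

Reachable from 889849d: {09f09d0, 14679e5, 889849d, ca4f678}.
Reachable from 267ae65: {09f09d0, 0f12c9d, 267ae65, 2e10d2f, fa4ea1f}.
In 889849d's history but not 267ae65's: {14679e5, 889849d, ca4f678} — 3 commits.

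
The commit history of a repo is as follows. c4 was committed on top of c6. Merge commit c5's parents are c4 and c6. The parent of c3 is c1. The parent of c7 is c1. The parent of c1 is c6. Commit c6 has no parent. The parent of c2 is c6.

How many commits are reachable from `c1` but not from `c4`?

1

Reachable from c1: {c1, c6}.
Reachable from c4: {c4, c6}.
In c1's history but not c4's: {c1} — 1 commit.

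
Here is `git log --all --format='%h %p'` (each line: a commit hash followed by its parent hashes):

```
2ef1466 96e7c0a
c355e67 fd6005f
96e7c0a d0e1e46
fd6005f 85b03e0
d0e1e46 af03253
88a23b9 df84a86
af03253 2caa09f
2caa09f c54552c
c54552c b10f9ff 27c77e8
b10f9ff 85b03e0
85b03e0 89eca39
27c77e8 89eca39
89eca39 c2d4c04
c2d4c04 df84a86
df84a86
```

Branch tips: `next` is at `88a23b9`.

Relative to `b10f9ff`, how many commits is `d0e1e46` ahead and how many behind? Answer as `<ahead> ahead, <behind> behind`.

5 ahead, 0 behind

Reachable from d0e1e46: {27c77e8, 2caa09f, 85b03e0, 89eca39, af03253, b10f9ff, c2d4c04, c54552c, d0e1e46, df84a86}.
Reachable from b10f9ff: {85b03e0, 89eca39, b10f9ff, c2d4c04, df84a86}.
Only in d0e1e46's history (ahead): {27c77e8, 2caa09f, af03253, c54552c, d0e1e46} — 5.
Only in b10f9ff's history (behind): {} — 0.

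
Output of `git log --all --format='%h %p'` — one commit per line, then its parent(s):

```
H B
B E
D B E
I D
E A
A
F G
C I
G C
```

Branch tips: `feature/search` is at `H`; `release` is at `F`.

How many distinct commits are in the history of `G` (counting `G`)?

7

Walking parent pointers from G: reachable set = {A, B, C, D, E, G, I}.
That is 7 commits.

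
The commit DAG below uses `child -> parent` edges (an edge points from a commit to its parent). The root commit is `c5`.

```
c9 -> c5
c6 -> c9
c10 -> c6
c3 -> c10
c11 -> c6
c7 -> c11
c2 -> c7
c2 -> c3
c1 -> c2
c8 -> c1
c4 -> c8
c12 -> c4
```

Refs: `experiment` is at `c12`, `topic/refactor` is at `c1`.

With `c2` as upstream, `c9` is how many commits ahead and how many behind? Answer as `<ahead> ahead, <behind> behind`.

0 ahead, 6 behind

Reachable from c9: {c5, c9}.
Reachable from c2: {c10, c11, c2, c3, c5, c6, c7, c9}.
Only in c9's history (ahead): {} — 0.
Only in c2's history (behind): {c10, c11, c2, c3, c6, c7} — 6.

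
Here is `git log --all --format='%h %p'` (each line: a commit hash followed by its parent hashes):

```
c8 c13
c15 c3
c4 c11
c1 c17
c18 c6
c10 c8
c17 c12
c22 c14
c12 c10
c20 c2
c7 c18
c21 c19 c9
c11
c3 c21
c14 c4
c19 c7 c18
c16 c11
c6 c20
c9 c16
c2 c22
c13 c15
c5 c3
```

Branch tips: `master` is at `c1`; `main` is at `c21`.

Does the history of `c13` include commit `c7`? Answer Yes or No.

Yes

Ancestors of c13 (commits reachable by following parents): {c11, c13, c14, c15, c16, c18, c19, c2, c20, c21, c22, c3, c4, c6, c7, c9}.
c7 is in that set, so it is an ancestor of c13.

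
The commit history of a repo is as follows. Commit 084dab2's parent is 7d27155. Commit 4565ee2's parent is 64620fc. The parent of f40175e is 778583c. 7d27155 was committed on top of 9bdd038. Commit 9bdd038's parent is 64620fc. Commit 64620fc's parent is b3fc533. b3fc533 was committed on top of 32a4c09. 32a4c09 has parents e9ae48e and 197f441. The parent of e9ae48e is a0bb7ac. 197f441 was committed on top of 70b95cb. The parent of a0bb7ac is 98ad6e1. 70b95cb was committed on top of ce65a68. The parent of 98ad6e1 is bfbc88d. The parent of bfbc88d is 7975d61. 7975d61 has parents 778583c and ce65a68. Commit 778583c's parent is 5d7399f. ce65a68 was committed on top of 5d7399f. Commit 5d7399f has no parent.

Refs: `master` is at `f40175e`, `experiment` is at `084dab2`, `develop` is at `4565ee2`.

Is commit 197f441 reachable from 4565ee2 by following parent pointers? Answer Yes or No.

Yes

Ancestors of 4565ee2 (commits reachable by following parents): {197f441, 32a4c09, 4565ee2, 5d7399f, 64620fc, 70b95cb, 778583c, 7975d61, 98ad6e1, a0bb7ac, b3fc533, bfbc88d, ce65a68, e9ae48e}.
197f441 is in that set, so it is an ancestor of 4565ee2.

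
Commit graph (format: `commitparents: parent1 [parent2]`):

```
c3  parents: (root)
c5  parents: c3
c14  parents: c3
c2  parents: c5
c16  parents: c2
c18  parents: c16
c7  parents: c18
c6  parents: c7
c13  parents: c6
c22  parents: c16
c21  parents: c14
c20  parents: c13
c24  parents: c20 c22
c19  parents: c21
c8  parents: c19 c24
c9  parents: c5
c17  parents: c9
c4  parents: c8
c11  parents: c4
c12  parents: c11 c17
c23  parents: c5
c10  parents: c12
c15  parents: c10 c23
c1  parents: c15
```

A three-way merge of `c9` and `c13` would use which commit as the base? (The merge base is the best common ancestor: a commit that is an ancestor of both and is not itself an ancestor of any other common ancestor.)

c5

Ancestors of c9: {c3, c5, c9}.
Ancestors of c13: {c13, c16, c18, c2, c3, c5, c6, c7}.
Common ancestors: {c3, c5}.
Among these, c5 is not an ancestor of any other common ancestor — it is the merge base.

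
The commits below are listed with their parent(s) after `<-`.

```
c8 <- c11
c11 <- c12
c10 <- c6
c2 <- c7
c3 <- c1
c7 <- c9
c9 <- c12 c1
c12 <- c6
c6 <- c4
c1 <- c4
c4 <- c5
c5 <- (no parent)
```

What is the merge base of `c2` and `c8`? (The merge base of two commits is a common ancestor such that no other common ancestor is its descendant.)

c12

Ancestors of c2: {c1, c12, c2, c4, c5, c6, c7, c9}.
Ancestors of c8: {c11, c12, c4, c5, c6, c8}.
Common ancestors: {c12, c4, c5, c6}.
Among these, c12 is not an ancestor of any other common ancestor — it is the merge base.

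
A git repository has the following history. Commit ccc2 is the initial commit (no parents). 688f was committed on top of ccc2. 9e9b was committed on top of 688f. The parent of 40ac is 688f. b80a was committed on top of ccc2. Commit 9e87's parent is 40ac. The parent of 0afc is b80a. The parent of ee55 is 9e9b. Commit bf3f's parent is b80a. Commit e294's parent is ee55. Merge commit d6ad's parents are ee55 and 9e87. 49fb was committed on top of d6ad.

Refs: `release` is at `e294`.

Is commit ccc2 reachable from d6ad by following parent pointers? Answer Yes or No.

Ancestors of d6ad (commits reachable by following parents): {40ac, 688f, 9e87, 9e9b, ccc2, d6ad, ee55}.
ccc2 is in that set, so it is an ancestor of d6ad.

Yes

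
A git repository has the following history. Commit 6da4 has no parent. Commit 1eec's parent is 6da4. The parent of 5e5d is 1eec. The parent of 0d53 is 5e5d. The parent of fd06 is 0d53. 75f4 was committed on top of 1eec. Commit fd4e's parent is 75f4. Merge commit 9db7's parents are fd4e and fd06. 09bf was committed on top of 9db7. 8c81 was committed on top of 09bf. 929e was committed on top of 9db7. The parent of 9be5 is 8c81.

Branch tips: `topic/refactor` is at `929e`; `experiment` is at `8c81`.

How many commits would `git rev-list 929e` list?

9

Walking parent pointers from 929e: reachable set = {0d53, 1eec, 5e5d, 6da4, 75f4, 929e, 9db7, fd06, fd4e}.
That is 9 commits.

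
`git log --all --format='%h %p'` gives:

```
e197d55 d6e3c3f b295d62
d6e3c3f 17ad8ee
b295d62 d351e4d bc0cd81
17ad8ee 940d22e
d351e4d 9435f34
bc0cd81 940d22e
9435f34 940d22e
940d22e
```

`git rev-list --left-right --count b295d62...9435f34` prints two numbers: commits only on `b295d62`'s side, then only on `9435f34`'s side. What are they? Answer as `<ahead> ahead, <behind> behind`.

Reachable from b295d62: {940d22e, 9435f34, b295d62, bc0cd81, d351e4d}.
Reachable from 9435f34: {940d22e, 9435f34}.
Only in b295d62's history (ahead): {b295d62, bc0cd81, d351e4d} — 3.
Only in 9435f34's history (behind): {} — 0.

3 ahead, 0 behind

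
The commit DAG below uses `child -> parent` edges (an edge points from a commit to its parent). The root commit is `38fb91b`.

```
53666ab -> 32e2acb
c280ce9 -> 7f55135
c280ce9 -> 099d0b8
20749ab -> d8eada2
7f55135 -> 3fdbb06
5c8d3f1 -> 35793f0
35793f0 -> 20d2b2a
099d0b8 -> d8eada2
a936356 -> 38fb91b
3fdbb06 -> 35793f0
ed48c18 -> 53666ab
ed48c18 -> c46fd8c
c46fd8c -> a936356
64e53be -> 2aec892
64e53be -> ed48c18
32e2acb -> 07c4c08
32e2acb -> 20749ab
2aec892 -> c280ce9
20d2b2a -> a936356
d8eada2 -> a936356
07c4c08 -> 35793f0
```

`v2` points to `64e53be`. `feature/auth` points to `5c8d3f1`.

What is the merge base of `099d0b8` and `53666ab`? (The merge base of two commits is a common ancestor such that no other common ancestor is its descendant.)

Ancestors of 099d0b8: {099d0b8, 38fb91b, a936356, d8eada2}.
Ancestors of 53666ab: {07c4c08, 20749ab, 20d2b2a, 32e2acb, 35793f0, 38fb91b, 53666ab, a936356, d8eada2}.
Common ancestors: {38fb91b, a936356, d8eada2}.
Among these, d8eada2 is not an ancestor of any other common ancestor — it is the merge base.

d8eada2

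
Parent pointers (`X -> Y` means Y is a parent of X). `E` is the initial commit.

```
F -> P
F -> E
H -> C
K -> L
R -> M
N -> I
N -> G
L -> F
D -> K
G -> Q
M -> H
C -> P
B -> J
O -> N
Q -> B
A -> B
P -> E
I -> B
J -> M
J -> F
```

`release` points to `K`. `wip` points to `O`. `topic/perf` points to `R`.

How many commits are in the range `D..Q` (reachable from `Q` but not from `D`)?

Reachable from Q: {B, C, E, F, H, J, M, P, Q}.
Reachable from D: {D, E, F, K, L, P}.
In Q's history but not D's: {B, C, H, J, M, Q} — 6 commits.

6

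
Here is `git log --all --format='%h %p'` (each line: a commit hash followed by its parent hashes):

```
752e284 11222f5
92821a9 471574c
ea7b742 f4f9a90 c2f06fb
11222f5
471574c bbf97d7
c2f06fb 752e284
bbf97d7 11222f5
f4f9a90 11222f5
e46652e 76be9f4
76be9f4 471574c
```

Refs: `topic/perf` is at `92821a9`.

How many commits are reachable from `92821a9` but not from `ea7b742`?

Reachable from 92821a9: {11222f5, 471574c, 92821a9, bbf97d7}.
Reachable from ea7b742: {11222f5, 752e284, c2f06fb, ea7b742, f4f9a90}.
In 92821a9's history but not ea7b742's: {471574c, 92821a9, bbf97d7} — 3 commits.

3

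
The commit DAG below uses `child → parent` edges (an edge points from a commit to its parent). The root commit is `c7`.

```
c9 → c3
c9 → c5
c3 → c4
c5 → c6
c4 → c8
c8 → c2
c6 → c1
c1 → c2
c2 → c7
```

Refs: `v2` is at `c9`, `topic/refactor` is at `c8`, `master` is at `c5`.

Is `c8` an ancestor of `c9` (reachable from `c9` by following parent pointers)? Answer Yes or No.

Ancestors of c9 (commits reachable by following parents): {c1, c2, c3, c4, c5, c6, c7, c8, c9}.
c8 is in that set, so it is an ancestor of c9.

Yes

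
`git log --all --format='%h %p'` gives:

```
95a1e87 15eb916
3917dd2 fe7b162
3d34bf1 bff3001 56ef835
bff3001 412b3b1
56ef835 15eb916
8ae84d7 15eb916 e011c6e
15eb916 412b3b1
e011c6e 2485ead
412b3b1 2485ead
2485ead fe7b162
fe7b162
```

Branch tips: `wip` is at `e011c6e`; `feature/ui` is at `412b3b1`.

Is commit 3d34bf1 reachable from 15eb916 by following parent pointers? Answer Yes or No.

Ancestors of 15eb916: {15eb916, 2485ead, 412b3b1, fe7b162}.
3d34bf1 is not in that set, so it is not an ancestor of 15eb916.

No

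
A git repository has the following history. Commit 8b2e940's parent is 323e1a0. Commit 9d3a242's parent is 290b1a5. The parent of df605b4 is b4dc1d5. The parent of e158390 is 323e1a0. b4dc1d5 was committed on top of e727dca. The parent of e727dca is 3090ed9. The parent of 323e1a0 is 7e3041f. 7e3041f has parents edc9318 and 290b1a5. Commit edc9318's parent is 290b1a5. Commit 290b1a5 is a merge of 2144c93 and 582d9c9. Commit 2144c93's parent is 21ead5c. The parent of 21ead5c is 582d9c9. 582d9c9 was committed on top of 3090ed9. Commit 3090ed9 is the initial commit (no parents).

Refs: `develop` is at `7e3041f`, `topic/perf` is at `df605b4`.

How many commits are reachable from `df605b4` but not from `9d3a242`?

3

Reachable from df605b4: {3090ed9, b4dc1d5, df605b4, e727dca}.
Reachable from 9d3a242: {2144c93, 21ead5c, 290b1a5, 3090ed9, 582d9c9, 9d3a242}.
In df605b4's history but not 9d3a242's: {b4dc1d5, df605b4, e727dca} — 3 commits.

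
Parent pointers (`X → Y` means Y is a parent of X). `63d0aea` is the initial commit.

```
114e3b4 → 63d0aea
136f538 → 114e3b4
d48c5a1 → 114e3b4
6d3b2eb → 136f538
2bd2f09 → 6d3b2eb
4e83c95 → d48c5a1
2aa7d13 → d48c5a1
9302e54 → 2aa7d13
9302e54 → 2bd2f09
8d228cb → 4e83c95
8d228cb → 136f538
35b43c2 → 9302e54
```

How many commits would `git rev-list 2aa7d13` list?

4

Walking parent pointers from 2aa7d13: reachable set = {114e3b4, 2aa7d13, 63d0aea, d48c5a1}.
That is 4 commits.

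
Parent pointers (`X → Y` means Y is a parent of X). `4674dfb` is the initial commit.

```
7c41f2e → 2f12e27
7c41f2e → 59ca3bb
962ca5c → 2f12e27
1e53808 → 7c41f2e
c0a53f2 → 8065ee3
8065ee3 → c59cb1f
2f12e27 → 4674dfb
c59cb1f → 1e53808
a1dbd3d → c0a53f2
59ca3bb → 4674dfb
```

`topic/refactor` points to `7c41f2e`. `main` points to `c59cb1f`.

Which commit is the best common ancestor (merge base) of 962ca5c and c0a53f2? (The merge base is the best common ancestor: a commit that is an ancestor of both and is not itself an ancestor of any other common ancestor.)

2f12e27

Ancestors of 962ca5c: {2f12e27, 4674dfb, 962ca5c}.
Ancestors of c0a53f2: {1e53808, 2f12e27, 4674dfb, 59ca3bb, 7c41f2e, 8065ee3, c0a53f2, c59cb1f}.
Common ancestors: {2f12e27, 4674dfb}.
Among these, 2f12e27 is not an ancestor of any other common ancestor — it is the merge base.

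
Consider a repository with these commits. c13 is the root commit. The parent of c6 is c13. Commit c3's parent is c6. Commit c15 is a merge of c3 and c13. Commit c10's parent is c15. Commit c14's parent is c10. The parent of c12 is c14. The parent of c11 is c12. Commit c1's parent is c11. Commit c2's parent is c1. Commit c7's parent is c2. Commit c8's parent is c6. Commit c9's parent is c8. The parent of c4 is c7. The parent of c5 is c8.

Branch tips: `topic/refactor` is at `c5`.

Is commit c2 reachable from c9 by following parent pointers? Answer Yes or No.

No

Ancestors of c9: {c13, c6, c8, c9}.
c2 is not in that set, so it is not an ancestor of c9.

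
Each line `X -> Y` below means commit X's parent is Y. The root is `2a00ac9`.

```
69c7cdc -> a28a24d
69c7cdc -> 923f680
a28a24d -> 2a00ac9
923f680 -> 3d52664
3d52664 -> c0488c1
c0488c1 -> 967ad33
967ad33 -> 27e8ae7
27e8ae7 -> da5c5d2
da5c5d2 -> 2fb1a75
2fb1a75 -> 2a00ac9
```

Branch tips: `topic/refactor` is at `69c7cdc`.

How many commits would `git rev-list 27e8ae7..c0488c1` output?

2

Reachable from c0488c1: {27e8ae7, 2a00ac9, 2fb1a75, 967ad33, c0488c1, da5c5d2}.
Reachable from 27e8ae7: {27e8ae7, 2a00ac9, 2fb1a75, da5c5d2}.
In c0488c1's history but not 27e8ae7's: {967ad33, c0488c1} — 2 commits.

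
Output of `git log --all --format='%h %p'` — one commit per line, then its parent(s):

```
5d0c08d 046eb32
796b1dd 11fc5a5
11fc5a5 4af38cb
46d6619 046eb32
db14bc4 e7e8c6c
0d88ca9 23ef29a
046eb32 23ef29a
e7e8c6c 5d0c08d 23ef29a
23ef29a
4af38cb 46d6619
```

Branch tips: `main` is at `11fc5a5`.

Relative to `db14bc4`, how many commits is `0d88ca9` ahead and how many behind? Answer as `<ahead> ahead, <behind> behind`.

Reachable from 0d88ca9: {0d88ca9, 23ef29a}.
Reachable from db14bc4: {046eb32, 23ef29a, 5d0c08d, db14bc4, e7e8c6c}.
Only in 0d88ca9's history (ahead): {0d88ca9} — 1.
Only in db14bc4's history (behind): {046eb32, 5d0c08d, db14bc4, e7e8c6c} — 4.

1 ahead, 4 behind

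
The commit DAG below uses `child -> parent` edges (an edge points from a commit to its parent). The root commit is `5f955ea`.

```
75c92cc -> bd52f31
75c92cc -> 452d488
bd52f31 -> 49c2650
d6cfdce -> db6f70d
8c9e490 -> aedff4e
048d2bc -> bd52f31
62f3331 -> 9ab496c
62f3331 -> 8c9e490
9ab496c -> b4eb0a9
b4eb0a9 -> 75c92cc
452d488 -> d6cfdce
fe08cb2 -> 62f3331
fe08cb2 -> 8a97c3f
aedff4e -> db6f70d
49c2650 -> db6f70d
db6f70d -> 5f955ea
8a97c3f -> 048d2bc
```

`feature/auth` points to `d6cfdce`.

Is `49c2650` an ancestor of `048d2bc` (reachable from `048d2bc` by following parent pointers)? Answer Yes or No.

Ancestors of 048d2bc (commits reachable by following parents): {048d2bc, 49c2650, 5f955ea, bd52f31, db6f70d}.
49c2650 is in that set, so it is an ancestor of 048d2bc.

Yes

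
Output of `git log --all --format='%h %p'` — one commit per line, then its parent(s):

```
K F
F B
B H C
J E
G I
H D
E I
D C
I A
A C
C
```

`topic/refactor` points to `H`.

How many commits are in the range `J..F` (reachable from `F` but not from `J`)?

4

Reachable from F: {B, C, D, F, H}.
Reachable from J: {A, C, E, I, J}.
In F's history but not J's: {B, D, F, H} — 4 commits.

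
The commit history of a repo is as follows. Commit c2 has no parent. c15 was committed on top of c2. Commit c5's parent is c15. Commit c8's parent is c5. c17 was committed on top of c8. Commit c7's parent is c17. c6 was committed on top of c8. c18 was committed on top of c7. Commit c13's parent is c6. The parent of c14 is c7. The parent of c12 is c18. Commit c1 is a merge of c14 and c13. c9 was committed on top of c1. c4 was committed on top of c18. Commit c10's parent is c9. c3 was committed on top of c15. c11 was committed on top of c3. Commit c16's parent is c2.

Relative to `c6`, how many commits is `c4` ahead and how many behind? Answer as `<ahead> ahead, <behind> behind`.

Reachable from c4: {c15, c17, c18, c2, c4, c5, c7, c8}.
Reachable from c6: {c15, c2, c5, c6, c8}.
Only in c4's history (ahead): {c17, c18, c4, c7} — 4.
Only in c6's history (behind): {c6} — 1.

4 ahead, 1 behind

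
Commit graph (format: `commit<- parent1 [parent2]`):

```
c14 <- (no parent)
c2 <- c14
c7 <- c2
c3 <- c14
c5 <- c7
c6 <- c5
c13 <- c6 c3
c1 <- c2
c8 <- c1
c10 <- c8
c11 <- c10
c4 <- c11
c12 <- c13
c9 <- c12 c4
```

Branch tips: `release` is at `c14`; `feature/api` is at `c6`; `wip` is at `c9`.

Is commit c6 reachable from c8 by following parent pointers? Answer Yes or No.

No

Ancestors of c8: {c1, c14, c2, c8}.
c6 is not in that set, so it is not an ancestor of c8.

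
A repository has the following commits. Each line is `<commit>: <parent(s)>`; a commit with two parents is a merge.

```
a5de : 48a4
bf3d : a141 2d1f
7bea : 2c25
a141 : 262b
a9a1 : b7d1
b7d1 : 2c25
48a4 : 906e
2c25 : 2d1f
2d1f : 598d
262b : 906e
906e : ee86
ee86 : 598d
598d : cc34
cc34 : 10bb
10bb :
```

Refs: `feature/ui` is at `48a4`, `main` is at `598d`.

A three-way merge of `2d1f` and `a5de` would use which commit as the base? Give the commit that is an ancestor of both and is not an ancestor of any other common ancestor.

598d

Ancestors of 2d1f: {10bb, 2d1f, 598d, cc34}.
Ancestors of a5de: {10bb, 48a4, 598d, 906e, a5de, cc34, ee86}.
Common ancestors: {10bb, 598d, cc34}.
Among these, 598d is not an ancestor of any other common ancestor — it is the merge base.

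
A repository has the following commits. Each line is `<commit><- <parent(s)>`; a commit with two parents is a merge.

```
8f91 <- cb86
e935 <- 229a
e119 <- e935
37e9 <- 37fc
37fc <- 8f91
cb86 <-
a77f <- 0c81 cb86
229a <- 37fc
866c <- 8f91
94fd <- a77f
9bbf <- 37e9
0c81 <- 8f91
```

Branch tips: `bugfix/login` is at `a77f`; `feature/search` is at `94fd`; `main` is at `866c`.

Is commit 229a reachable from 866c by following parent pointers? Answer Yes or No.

No

Ancestors of 866c: {866c, 8f91, cb86}.
229a is not in that set, so it is not an ancestor of 866c.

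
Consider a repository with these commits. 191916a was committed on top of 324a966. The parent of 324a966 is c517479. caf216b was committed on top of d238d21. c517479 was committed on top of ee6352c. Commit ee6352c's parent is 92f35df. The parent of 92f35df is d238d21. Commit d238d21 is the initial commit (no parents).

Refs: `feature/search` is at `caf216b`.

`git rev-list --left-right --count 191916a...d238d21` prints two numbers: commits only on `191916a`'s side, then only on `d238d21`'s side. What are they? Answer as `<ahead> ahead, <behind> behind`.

Reachable from 191916a: {191916a, 324a966, 92f35df, c517479, d238d21, ee6352c}.
Reachable from d238d21: {d238d21}.
Only in 191916a's history (ahead): {191916a, 324a966, 92f35df, c517479, ee6352c} — 5.
Only in d238d21's history (behind): {} — 0.

5 ahead, 0 behind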